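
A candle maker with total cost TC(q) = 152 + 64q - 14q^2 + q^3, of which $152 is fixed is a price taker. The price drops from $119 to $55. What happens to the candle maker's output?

Output falls from 11 to 9

MC = 64 - 28q + 3q^2; the shutdown threshold is min AVC = $15 (at q = 7).
At P = $119 ≥ min AVC, set P = MC on the rising branch: q = 11.
At P = $55 ≥ min AVC, set P = MC: q = 9. The firm stays open but cuts output.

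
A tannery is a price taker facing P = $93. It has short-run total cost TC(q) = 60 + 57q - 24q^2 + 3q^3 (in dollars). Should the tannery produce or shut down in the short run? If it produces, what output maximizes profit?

Produce at q = 6

From TC, MC = TC'(q) = 57 - 48q + 9q^2 and AVC = VC/q = 57 - 24q + 3q^2.
AVC hits its minimum where MC = AVC, at q = 4, giving min AVC = 57 - 24·4 + 3·4^2 = $9.
Because $93 ≥ $9, revenue can cover variable cost; the firm operates.
P = MC gives -36 - 48q + 9q^2 = 0, with roots -2/3 and 6. Take the larger (rising MC): q* = 6.
Check: AVC at q = 6 is $21 ≤ P, so revenue covers variable cost.
Profit = P·q − TC = 93·6 − 186 = $372.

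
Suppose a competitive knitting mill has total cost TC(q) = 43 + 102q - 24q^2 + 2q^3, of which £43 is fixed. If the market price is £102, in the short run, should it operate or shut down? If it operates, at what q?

Produce at q = 8

From TC, MC = TC'(q) = 102 - 48q + 6q^2 and AVC = VC/q = 102 - 24q + 2q^2.
AVC hits its minimum where MC = AVC, at q = 6, giving min AVC = 102 - 24·6 + 2·6^2 = £30.
P = £102 exceeds min AVC = £30, so the firm stays open.
P = MC gives -48q + 6q^2 = 0, with roots 0 and 8. Take the larger (rising MC): q* = 8.
Check: AVC at q = 8 is £38 ≤ P, so revenue covers variable cost.
Profit = P·q − TC = 102·8 − 347 = £469.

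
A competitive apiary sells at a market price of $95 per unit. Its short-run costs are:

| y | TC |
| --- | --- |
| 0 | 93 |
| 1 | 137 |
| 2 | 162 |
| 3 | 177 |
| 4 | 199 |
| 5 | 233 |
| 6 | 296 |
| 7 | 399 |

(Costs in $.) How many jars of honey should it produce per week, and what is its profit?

y = 6; profit = $274

Profit at each row (π = 95y − TC): y=0: -93; y=1: -42; y=2: 28; y=3: 108; y=4: 181; y=5: 242; y=6: 274; y=7: 266.
Profit is maximized at y = 6. AVC there is 203/6 = $33.83 ≤ P, so producing beats shutting down (which would give -$93).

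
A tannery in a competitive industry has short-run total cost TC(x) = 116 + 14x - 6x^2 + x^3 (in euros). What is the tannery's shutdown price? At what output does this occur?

The shutdown price is the minimum of AVC. VC = 14x - 6x^2 + x^3, so AVC = 14 - 6x + x^2.
At the minimum of AVC, MC = AVC. MC = 14 - 12x + 3x^2; setting MC = AVC gives 2x^2 - 6x = 0, so x = 3. min AVC = 5.
For P < €5 the firm produces nothing.

€5 per unit, at x = 3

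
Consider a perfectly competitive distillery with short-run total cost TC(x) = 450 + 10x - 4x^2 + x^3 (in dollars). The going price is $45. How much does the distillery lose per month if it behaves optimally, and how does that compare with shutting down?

Profit = -$300 at x = 5

AVC = 10 - 4x + x^2; min AVC = $6 at x = 2. Since P = $45 ≥ min AVC, the firm produces.
With MC = 10 - 8x + 3x^2, P = MC on the upward-sloping part at x* = 5.
TR = 45·5 = 225. TC = 450 + 75 = 525. Profit = 225 − 525 = -$300.
Shutting down would mean losing the fixed cost of $450, so operating at a loss of $300 is better by $150.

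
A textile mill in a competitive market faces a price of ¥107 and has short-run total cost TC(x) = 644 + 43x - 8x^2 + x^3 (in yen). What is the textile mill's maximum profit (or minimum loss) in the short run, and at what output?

Profit = -¥132 at x = 8

AVC = 43 - 8x + x^2 has its minimum ¥27 at x = 4; price ¥107 clears that bar, so the firm operates.
With MC = 43 - 16x + 3x^2, P = MC on the upward-sloping part at x* = 8.
TR = 107·8 = 856. TC = 644 + 344 = 988. Profit = 856 − 988 = -¥132.
By producing, the firm covers all variable cost plus ¥512 of fixed cost; shutting down would lose the full ¥644.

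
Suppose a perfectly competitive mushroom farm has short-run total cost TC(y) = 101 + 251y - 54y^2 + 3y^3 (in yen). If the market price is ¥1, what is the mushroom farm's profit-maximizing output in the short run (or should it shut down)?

Shut down

Variable cost is VC = 251y - 54y^2 + 3y^3, so AVC = VC/y = 251 - 54y + 3y^2 and MC = dTC/dy = 251 - 108y + 9y^2.
AVC is minimized where dAVC/dy = -54 + 6y = 0, at y = 9; min AVC = 251 - 54·9 + 3·9^2 = ¥8.
With P < min AVC (¥1 < ¥8), every unit sold adds to the loss.
Shutting down limits the loss to fixed cost, ¥101.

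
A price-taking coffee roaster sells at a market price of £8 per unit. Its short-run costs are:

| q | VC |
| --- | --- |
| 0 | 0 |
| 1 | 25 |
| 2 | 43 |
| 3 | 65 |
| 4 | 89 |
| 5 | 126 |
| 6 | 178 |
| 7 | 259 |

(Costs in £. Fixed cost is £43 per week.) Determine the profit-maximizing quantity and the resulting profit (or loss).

q = 0 (shut down); profit = -£43

Tabulate TR − TC: q=0: -43; q=1: -60; q=2: -70; q=3: -84; q=4: -100; q=5: -129; q=6: -173; q=7: -246.
Profit is highest at q = 0. Equivalently, the lowest AVC in the table is 43/2 ≈ £21.50 at q = 2, and P = £8 falls below it — price never covers variable cost, so the firm shuts down and loses only its fixed cost.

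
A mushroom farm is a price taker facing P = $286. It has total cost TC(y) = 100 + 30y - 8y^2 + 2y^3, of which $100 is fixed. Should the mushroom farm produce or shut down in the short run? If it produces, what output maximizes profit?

Produce at y = 8

Strip out fixed cost: VC = 30y - 8y^2 + 2y^3. Then AVC = 30 - 8y + 2y^2 and MC = 30 - 16y + 6y^2.
AVC is minimized where dAVC/dy = -8 + 4y = 0, at y = 2; min AVC = 30 - 8·2 + 2·2^2 = $22.
P = $286 exceeds min AVC = $22, so the firm stays open.
Set P = MC: 286 = 30 - 16y + 6y^2 → -256 - 16y + 6y^2 = 0. The roots are y = -16/3 and y = 8; the profit-maximizing output is on the rising part of MC, so y* = 8.
Check: AVC at y = 8 is $94 ≤ P, so revenue covers variable cost.
Profit = P·y − TC = 286·8 − 852 = $1436.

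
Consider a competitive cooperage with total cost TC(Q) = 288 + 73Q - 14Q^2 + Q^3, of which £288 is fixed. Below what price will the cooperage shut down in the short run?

The shutdown price is the minimum of AVC. VC = 73Q - 14Q^2 + Q^3, so AVC = 73 - 14Q + Q^2.
dAVC/dQ = -14 + 2Q = 0 gives Q = 7. min AVC = 73 - 14·7 + 7^2 = 24.
For P < £24 the firm produces nothing.

£24 per unit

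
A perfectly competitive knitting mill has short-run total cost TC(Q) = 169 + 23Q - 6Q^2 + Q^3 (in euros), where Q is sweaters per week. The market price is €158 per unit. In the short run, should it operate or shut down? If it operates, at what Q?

From TC, MC = TC'(Q) = 23 - 12Q + 3Q^2 and AVC = VC/Q = 23 - 6Q + Q^2.
AVC hits its minimum where MC = AVC, at Q = 3, giving min AVC = 23 - 6·3 + 3^2 = €14.
P = €158 exceeds min AVC = €14, so the firm stays open.
P = MC gives -135 - 12Q + 3Q^2 = 0, with roots -5 and 9. Take the larger (rising MC): Q* = 9.
Check: AVC at Q = 9 is €50 ≤ P, so revenue covers variable cost.
Profit = P·Q − TC = 158·9 − 619 = €803.

Produce at Q = 9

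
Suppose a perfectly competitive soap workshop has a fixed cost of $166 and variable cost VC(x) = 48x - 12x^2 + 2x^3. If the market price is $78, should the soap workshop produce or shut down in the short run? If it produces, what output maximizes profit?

Variable cost is VC = 48x - 12x^2 + 2x^3, so AVC = VC/x = 48 - 12x + 2x^2 and MC = dTC/dx = 48 - 24x + 6x^2.
AVC hits its minimum where MC = AVC, at x = 3, giving min AVC = 48 - 12·3 + 2·3^2 = $30.
Because $78 ≥ $30, revenue can cover variable cost; the firm operates.
Solving P = MC: -30 - 24x + 6x^2 = 0 ⇒ x = -1 or 5. On the upward-sloping branch, x* = 5.
Check: AVC at x = 5 is $38 ≤ P, so revenue covers variable cost.
Profit = P·x − TC = 78·5 − 356 = $34.

Produce at x = 5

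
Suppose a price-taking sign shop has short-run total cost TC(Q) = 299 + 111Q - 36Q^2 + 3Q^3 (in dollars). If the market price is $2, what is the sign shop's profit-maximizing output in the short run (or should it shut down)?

Strip out fixed cost: VC = 111Q - 36Q^2 + 3Q^3. Then AVC = 111 - 36Q + 3Q^2 and MC = 111 - 72Q + 9Q^2.
The AVC parabola has its vertex at Q = 36/6 = 6, where AVC = 111 - 36·6 + 3·6^2 = $3.
Since P = $2 < min AVC = $3, price fails to cover variable cost at any output.
Best response: produce nothing and absorb the $299 fixed cost.

Shut down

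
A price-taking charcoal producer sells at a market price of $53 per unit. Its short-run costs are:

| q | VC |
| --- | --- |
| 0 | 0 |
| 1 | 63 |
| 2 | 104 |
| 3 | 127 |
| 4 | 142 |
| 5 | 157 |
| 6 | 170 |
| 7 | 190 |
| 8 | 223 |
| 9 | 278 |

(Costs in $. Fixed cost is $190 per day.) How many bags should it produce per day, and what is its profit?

q = 8; profit = $11

Tabulate TR − TC: q=0: -190; q=1: -200; q=2: -188; q=3: -158; q=4: -120; q=5: -82; q=6: -42; q=7: -9; q=8: 11; q=9: 9.
Profit is maximized at q = 8. AVC there is 223/8 = $27.88 ≤ P, so producing beats shutting down (which would give -$190).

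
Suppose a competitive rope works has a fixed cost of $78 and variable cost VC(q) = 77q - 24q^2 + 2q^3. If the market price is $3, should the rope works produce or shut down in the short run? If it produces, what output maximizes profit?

Shut down

Strip out fixed cost: VC = 77q - 24q^2 + 2q^3. Then AVC = 77 - 24q + 2q^2 and MC = 77 - 48q + 6q^2.
The AVC parabola has its vertex at q = 24/4 = 6, where AVC = 77 - 24·6 + 2·6^2 = $5.
With P < min AVC ($3 < $5), every unit sold adds to the loss.
Shutting down limits the loss to fixed cost, $78.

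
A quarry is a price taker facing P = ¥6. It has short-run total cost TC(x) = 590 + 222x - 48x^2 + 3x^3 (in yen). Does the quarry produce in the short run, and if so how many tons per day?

Variable cost is VC = 222x - 48x^2 + 3x^3, so AVC = VC/x = 222 - 48x + 3x^2 and MC = dTC/dx = 222 - 96x + 9x^2.
AVC hits its minimum where MC = AVC, at x = 8, giving min AVC = 222 - 48·8 + 3·8^2 = ¥30.
With P < min AVC (¥6 < ¥30), every unit sold adds to the loss.
Shutting down limits the loss to fixed cost, ¥590.

Shut down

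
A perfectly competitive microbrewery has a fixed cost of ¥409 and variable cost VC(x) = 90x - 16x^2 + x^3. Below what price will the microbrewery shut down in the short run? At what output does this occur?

¥26 per unit, at x = 8

Short-run supply begins at min AVC. From VC = 90x - 16x^2 + x^3, AVC = 90 - 16x + x^2.
At the minimum of AVC, MC = AVC. MC = 90 - 32x + 3x^2; setting MC = AVC gives 2x^2 - 16x = 0, so x = 8. min AVC = 26.
For P < ¥26 the firm produces nothing.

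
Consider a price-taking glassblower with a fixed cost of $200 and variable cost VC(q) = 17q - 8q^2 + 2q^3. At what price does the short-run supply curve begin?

Short-run supply begins at min AVC. From VC = 17q - 8q^2 + 2q^3, AVC = 17 - 8q + 2q^2.
dAVC/dq = -8 + 4q = 0 gives q = 2. min AVC = 17 - 8·2 + 2·2^2 = 9.
So the shutdown price is $9.

$9 per unit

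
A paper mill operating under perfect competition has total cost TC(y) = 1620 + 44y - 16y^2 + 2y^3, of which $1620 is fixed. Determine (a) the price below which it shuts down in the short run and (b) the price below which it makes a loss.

Shutdown price = $12; break-even price = $242

AVC = 44 - 16y + 2y^2; minimized at y = 4, giving min AVC = $12. That is the shutdown price.
ATC = 1620/y + 44 - 16y + 2y^2. Setting dATC/dy = −1620/y^2 − 16 + 4y = 0 gives y = 9 (since 4·9^3 − 16·9^2 = 1620).
min ATC = 1620/9 + 44 − 16·9 + 2·9^2 = $242. That is the break-even price.
Between these two prices the firm operates at a loss; above $242 it earns a profit.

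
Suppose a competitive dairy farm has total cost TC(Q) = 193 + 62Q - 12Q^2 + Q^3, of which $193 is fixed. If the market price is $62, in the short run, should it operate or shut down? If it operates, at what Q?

From TC, MC = TC'(Q) = 62 - 24Q + 3Q^2 and AVC = VC/Q = 62 - 12Q + Q^2.
The AVC parabola has its vertex at Q = 12/2 = 6, where AVC = 62 - 12·6 + 6^2 = $26.
Since P = $62 ≥ min AVC = $26, price covers variable cost and the firm should produce.
Solving P = MC: -24Q + 3Q^2 = 0 ⇒ Q = 0 or 8. On the upward-sloping branch, Q* = 8.
Check: AVC at Q = 8 is $30 ≤ P, so revenue covers variable cost.
Profit = P·Q − TC = 62·8 − 433 = $63.

Produce at Q = 8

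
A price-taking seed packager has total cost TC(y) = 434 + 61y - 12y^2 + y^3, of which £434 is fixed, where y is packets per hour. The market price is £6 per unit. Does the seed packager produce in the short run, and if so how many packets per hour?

Shut down

From TC, MC = TC'(y) = 61 - 24y + 3y^2 and AVC = VC/y = 61 - 12y + y^2.
AVC hits its minimum where MC = AVC, at y = 6, giving min AVC = 61 - 12·6 + 6^2 = £25.
Since P = £6 < min AVC = £25, price fails to cover variable cost at any output.
Best response: produce nothing and absorb the £434 fixed cost.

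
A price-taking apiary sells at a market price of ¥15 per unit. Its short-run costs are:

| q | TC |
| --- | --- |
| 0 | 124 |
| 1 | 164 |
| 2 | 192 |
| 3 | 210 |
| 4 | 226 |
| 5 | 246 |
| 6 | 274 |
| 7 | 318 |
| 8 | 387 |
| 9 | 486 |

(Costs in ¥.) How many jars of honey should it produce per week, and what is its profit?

q = 0 (shut down); profit = -¥124

Profit at each row (π = 15q − TC): q=0: -124; q=1: -149; q=2: -162; q=3: -165; q=4: -166; q=5: -171; q=6: -184; q=7: -213; q=8: -267; q=9: -351.
Profit is highest at q = 0. Equivalently, the lowest AVC in the table is 122/5 ≈ ¥24.40 at q = 5, and P = ¥15 falls below it — price never covers variable cost, so the firm shuts down and loses only its fixed cost.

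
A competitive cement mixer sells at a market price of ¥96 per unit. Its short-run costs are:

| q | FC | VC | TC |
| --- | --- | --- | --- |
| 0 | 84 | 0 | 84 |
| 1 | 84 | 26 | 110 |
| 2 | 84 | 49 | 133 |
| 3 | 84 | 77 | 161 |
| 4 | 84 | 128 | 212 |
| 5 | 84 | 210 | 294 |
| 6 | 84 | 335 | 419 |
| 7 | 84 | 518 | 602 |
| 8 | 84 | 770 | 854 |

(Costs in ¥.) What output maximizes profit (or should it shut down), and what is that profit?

q = 5; profit = ¥186

Profit at each row (π = 96q − TC): q=0: -84; q=1: -14; q=2: 59; q=3: 127; q=4: 172; q=5: 186; q=6: 157; q=7: 70; q=8: -86.
Profit is maximized at q = 5. AVC there is 210/5 = ¥42 ≤ P, so producing beats shutting down (which would give -¥84).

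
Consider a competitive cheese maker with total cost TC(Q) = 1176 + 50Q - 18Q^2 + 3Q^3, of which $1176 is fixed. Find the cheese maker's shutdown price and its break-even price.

AVC = 50 - 18Q + 3Q^2; minimized at Q = 3, giving min AVC = $23. That is the shutdown price.
ATC = 1176/Q + 50 - 18Q + 3Q^2. Setting dATC/dQ = −1176/Q^2 − 18 + 6Q = 0 gives Q = 7 (since 6·7^3 − 18·7^2 = 1176).
min ATC = 1176/7 + 50 − 18·7 + 3·7^2 = $239. That is the break-even price.
Between these two prices the firm operates at a loss; above $239 it earns a profit.

Shutdown price = $23; break-even price = $239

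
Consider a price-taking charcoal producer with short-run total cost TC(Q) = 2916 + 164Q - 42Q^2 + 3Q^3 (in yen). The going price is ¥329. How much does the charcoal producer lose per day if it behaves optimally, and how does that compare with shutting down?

Profit = -¥12 at Q = 11

AVC = 164 - 42Q + 3Q^2; min AVC = ¥17 at Q = 7. Since P = ¥329 ≥ min AVC, the firm produces.
With MC = 164 - 84Q + 9Q^2, P = MC on the upward-sloping part at Q* = 11.
TR = 329·11 = 3619. TC = 2916 + 715 = 3631. Profit = 3619 − 3631 = -¥12.
That loss of ¥12 beats the ¥2916 the firm would lose by shutting down; producing recovers ¥2904 of fixed cost.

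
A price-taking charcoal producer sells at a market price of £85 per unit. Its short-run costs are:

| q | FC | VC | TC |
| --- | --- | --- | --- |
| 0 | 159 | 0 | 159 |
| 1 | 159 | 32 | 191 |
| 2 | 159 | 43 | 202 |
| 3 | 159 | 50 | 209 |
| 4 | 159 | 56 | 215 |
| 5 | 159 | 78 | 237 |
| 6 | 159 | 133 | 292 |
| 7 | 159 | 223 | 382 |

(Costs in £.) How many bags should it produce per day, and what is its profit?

Profit at each row (π = 85q − TC): q=0: -159; q=1: -106; q=2: -32; q=3: 46; q=4: 125; q=5: 188; q=6: 218; q=7: 213.
Profit is maximized at q = 6. AVC there is 133/6 = £22.17 ≤ P, so producing beats shutting down (which would give -£159).

q = 6; profit = £218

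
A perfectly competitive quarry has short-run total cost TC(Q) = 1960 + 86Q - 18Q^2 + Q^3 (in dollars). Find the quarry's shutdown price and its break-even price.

Shutdown price = $5; break-even price = $170

AVC = 86 - 18Q + Q^2; minimized at Q = 9, giving min AVC = $5. That is the shutdown price.
ATC = 1960/Q + 86 - 18Q + Q^2. Setting dATC/dQ = −1960/Q^2 − 18 + 2Q = 0 gives Q = 14 (since 2·14^3 − 18·14^2 = 1960).
min ATC = 1960/14 + 86 − 18·14 + 14^2 = $170. That is the break-even price.
Between these two prices the firm operates at a loss; above $170 it earns a profit.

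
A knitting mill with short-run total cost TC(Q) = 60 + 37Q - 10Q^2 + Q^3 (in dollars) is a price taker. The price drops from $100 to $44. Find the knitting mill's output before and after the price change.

MC = 37 - 20Q + 3Q^2; the shutdown threshold is min AVC = $12 (at Q = 5).
With P = $100 above the shutdown price, P = MC gives Q = 9.
At P = $44 ≥ min AVC, set P = MC: Q = 7. The firm stays open but cuts output.

Output falls from 9 to 7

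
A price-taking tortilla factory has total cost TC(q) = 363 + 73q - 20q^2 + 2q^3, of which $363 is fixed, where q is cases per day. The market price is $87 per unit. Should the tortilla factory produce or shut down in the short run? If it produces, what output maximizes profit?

From TC, MC = TC'(q) = 73 - 40q + 6q^2 and AVC = VC/q = 73 - 20q + 2q^2.
AVC hits its minimum where MC = AVC, at q = 5, giving min AVC = 73 - 20·5 + 2·5^2 = $23.
Since P = $87 ≥ min AVC = $23, price covers variable cost and the firm should produce.
Set P = MC: 87 = 73 - 40q + 6q^2 → -14 - 40q + 6q^2 = 0. The roots are q = -1/3 and q = 7; the profit-maximizing output is on the rising part of MC, so q* = 7.
Check: AVC at q = 7 is $31 ≤ P, so revenue covers variable cost.
Profit = P·q − TC = 87·7 − 580 = $29.

Produce at q = 7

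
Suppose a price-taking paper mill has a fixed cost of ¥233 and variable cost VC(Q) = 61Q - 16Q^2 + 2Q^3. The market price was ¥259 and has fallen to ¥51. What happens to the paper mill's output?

AVC = 61 - 16Q + 2Q^2, minimized at Q = 4 where min AVC = ¥29. MC = 61 - 32Q + 6Q^2.
At P = ¥259 ≥ min AVC, set P = MC on the rising branch: Q = 9.
At P = ¥51 ≥ min AVC, set P = MC: Q = 5. The firm stays open but cuts output.

Output falls from 9 to 5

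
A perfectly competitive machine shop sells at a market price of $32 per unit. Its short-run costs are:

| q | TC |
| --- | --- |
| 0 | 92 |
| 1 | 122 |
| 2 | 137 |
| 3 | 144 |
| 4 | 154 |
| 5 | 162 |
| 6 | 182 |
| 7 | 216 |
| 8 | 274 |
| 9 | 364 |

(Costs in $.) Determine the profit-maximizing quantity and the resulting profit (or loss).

q = 6; profit = $10

Compute π = P·q − TC at each output: q=0: -92; q=1: -90; q=2: -73; q=3: -48; q=4: -26; q=5: -2; q=6: 10; q=7: 8; q=8: -18; q=9: -76.
Profit is maximized at q = 6. AVC there is 90/6 = $15 ≤ P, so producing beats shutting down (which would give -$92).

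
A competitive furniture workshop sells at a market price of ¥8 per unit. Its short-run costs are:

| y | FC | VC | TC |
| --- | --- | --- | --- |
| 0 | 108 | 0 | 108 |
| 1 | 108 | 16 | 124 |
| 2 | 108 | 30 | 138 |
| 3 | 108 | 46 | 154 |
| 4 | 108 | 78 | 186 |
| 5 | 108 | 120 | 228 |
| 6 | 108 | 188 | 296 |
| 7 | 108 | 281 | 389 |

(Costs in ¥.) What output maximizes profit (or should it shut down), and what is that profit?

y = 0 (shut down); profit = -¥108

Compute π = P·y − TC at each output: y=0: -108; y=1: -116; y=2: -122; y=3: -130; y=4: -154; y=5: -188; y=6: -248; y=7: -333.
Profit is highest at y = 0. Equivalently, the lowest AVC in the table is 30/2 ≈ ¥15 at y = 2, and P = ¥8 falls below it — price never covers variable cost, so the firm shuts down and loses only its fixed cost.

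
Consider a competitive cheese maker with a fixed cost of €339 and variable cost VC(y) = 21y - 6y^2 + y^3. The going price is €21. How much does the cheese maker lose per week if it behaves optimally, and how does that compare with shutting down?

Profit = -€307 at y = 4

AVC = 21 - 6y + y^2; min AVC = €12 at y = 3. Since P = €21 ≥ min AVC, the firm produces.
With MC = 21 - 12y + 3y^2, P = MC on the upward-sloping part at y* = 4.
TR = 21·4 = 84. TC = 339 + 52 = 391. Profit = 84 − 391 = -€307.
By producing, the firm covers all variable cost plus €32 of fixed cost; shutting down would lose the full €339.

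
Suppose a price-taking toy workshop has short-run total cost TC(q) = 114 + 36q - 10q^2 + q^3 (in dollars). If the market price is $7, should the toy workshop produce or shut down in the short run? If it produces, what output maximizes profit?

Shut down

Variable cost is VC = 36q - 10q^2 + q^3, so AVC = VC/q = 36 - 10q + q^2 and MC = dTC/dq = 36 - 20q + 3q^2.
AVC hits its minimum where MC = AVC, at q = 5, giving min AVC = 36 - 10·5 + 5^2 = $11.
With P < min AVC ($7 < $11), every unit sold adds to the loss.
The firm minimizes its loss by shutting down and losing only its fixed cost of $114.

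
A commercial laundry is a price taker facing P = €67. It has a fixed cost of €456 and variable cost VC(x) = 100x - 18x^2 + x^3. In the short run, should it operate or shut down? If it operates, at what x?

Variable cost is VC = 100x - 18x^2 + x^3, so AVC = VC/x = 100 - 18x + x^2 and MC = dTC/dx = 100 - 36x + 3x^2.
AVC hits its minimum where MC = AVC, at x = 9, giving min AVC = 100 - 18·9 + 9^2 = €19.
P = €67 exceeds min AVC = €19, so the firm stays open.
P = MC gives 33 - 36x + 3x^2 = 0, with roots 1 and 11. Take the larger (rising MC): x* = 11.
Check: AVC at x = 11 is €23 ≤ P, so revenue covers variable cost.
Profit = P·x − TC = 67·11 − 709 = €28.

Produce at x = 11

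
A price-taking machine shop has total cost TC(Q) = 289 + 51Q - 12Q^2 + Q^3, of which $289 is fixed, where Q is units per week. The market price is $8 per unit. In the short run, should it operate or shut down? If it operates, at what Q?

Variable cost is VC = 51Q - 12Q^2 + Q^3, so AVC = VC/Q = 51 - 12Q + Q^2 and MC = dTC/dQ = 51 - 24Q + 3Q^2.
The AVC parabola has its vertex at Q = 12/2 = 6, where AVC = 51 - 12·6 + 6^2 = $15.
P = $8 lies below min AVC = $15; no output level covers variable cost.
The firm minimizes its loss by shutting down and losing only its fixed cost of $289.

Shut down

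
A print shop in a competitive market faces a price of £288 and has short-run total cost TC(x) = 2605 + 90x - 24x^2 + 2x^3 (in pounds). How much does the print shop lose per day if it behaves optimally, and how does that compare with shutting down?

Profit = -£185 at x = 11

AVC = 90 - 24x + 2x^2; min AVC = £18 at x = 6. Since P = £288 ≥ min AVC, the firm produces.
MC = 90 - 48x + 6x^2. Setting P = MC and taking the root on the rising branch gives x* = 11.
TR = 288·11 = 3168. TC = 2605 + 748 = 3353. Profit = 3168 − 3353 = -£185.
That loss of £185 beats the £2605 the firm would lose by shutting down; producing recovers £2420 of fixed cost.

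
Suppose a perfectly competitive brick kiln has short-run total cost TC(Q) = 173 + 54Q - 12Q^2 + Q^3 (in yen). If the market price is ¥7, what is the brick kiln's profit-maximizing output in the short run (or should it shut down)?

Variable cost is VC = 54Q - 12Q^2 + Q^3, so AVC = VC/Q = 54 - 12Q + Q^2 and MC = dTC/dQ = 54 - 24Q + 3Q^2.
AVC is minimized where dAVC/dQ = -12 + 2Q = 0, at Q = 6; min AVC = 54 - 12·6 + 6^2 = ¥18.
P = ¥7 lies below min AVC = ¥18; no output level covers variable cost.
The firm minimizes its loss by shutting down and losing only its fixed cost of ¥173.

Shut down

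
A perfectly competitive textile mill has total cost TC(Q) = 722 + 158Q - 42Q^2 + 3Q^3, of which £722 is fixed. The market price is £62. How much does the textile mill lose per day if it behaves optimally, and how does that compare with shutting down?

AVC = 158 - 42Q + 3Q^2; min AVC = £11 at Q = 7. Since P = £62 ≥ min AVC, the firm produces.
MC = 158 - 84Q + 9Q^2. Setting P = MC and taking the root on the rising branch gives Q* = 8.
TR = 62·8 = 496. TC = 722 + 112 = 834. Profit = 496 − 834 = -£338.
That loss of £338 beats the £722 the firm would lose by shutting down; producing recovers £384 of fixed cost.

Profit = -£338 at Q = 8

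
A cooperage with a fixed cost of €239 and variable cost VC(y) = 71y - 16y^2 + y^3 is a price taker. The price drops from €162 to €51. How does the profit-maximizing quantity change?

MC = 71 - 32y + 3y^2; the shutdown threshold is min AVC = €7 (at y = 8).
With P = €162 above the shutdown price, P = MC gives y = 13.
At P = €51 ≥ min AVC, set P = MC: y = 10. The firm stays open but cuts output.

Output falls from 13 to 10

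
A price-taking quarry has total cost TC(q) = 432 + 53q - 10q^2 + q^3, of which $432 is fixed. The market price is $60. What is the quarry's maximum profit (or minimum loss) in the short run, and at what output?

AVC = 53 - 10q + q^2; min AVC = $28 at q = 5. Since P = $60 ≥ min AVC, the firm produces.
With MC = 53 - 20q + 3q^2, P = MC on the upward-sloping part at q* = 7.
TR = 60·7 = 420. TC = 432 + 224 = 656. Profit = 420 − 656 = -$236.
Shutting down would mean losing the fixed cost of $432, so operating at a loss of $236 is better by $196.

Profit = -$236 at q = 7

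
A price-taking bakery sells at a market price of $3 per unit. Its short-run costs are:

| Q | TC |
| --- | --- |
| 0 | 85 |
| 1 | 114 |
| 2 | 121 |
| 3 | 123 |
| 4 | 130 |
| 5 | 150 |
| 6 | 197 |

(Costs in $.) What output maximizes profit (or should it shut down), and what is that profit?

Q = 0 (shut down); profit = -$85

Tabulate TR − TC: Q=0: -85; Q=1: -111; Q=2: -115; Q=3: -114; Q=4: -118; Q=5: -135; Q=6: -179.
Profit is highest at Q = 0. Equivalently, the lowest AVC in the table is 45/4 ≈ $11.25 at Q = 4, and P = $3 falls below it — price never covers variable cost, so the firm shuts down and loses only its fixed cost.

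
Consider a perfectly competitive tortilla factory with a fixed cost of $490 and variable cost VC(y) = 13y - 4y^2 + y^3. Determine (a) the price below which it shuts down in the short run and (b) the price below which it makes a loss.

Shutdown price = $9; break-even price = $104

AVC = 13 - 4y + y^2; minimized at y = 2, giving min AVC = $9. That is the shutdown price.
ATC = 490/y + 13 - 4y + y^2. Setting dATC/dy = −490/y^2 − 4 + 2y = 0 gives y = 7 (since 2·7^3 − 4·7^2 = 490).
min ATC = 490/7 + 13 − 4·7 + 7^2 = $104. That is the break-even price.
Between these two prices the firm operates at a loss; above $104 it earns a profit.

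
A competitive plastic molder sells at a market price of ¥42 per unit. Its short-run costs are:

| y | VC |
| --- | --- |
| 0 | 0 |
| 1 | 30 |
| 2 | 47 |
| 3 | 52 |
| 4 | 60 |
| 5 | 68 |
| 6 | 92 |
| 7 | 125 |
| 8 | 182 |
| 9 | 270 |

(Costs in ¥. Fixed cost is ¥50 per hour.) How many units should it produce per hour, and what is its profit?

Tabulate TR − TC: y=0: -50; y=1: -38; y=2: -13; y=3: 24; y=4: 58; y=5: 92; y=6: 110; y=7: 119; y=8: 104; y=9: 58.
Profit is maximized at y = 7. AVC there is 125/7 = ¥17.86 ≤ P, so producing beats shutting down (which would give -¥50).

y = 7; profit = ¥119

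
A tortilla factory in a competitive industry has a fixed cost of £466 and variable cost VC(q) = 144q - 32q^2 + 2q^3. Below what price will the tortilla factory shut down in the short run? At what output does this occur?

The firm shuts down when price falls below the minimum of average variable cost. AVC = VC/q = 144 - 32q + 2q^2.
At the minimum of AVC, MC = AVC. MC = 144 - 64q + 6q^2; setting MC = AVC gives 4q^2 - 32q = 0, so q = 8. min AVC = 16.
So the shutdown price is £16.

£16 per unit, at q = 8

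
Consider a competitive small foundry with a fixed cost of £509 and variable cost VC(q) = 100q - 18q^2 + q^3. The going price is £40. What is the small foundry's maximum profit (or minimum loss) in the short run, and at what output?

AVC = 100 - 18q + q^2 has its minimum £19 at q = 9; price £40 clears that bar, so the firm operates.
With MC = 100 - 36q + 3q^2, P = MC on the upward-sloping part at q* = 10.
TR = 40·10 = 400. TC = 509 + 200 = 709. Profit = 400 − 709 = -£309.
Shutting down would mean losing the fixed cost of £509, so operating at a loss of £309 is better by £200.

Profit = -£309 at q = 10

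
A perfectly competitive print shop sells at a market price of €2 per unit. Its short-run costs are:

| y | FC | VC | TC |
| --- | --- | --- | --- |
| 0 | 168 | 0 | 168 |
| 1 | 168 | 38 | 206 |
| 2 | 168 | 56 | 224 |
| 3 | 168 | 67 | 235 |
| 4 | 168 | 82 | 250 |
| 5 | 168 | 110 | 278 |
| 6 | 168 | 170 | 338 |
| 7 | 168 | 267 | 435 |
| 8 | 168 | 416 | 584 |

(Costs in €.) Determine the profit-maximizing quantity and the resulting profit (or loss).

y = 0 (shut down); profit = -€168

Tabulate TR − TC: y=0: -168; y=1: -204; y=2: -220; y=3: -229; y=4: -242; y=5: -268; y=6: -326; y=7: -421; y=8: -568.
Profit is highest at y = 0. Equivalently, the lowest AVC in the table is 82/4 ≈ €20.50 at y = 4, and P = €2 falls below it — price never covers variable cost, so the firm shuts down and loses only its fixed cost.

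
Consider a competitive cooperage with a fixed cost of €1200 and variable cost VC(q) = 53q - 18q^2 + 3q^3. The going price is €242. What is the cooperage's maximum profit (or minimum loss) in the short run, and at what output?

Profit = -€24 at q = 7

AVC = 53 - 18q + 3q^2 has its minimum €26 at q = 3; price €242 clears that bar, so the firm operates.
MC = 53 - 36q + 9q^2. Setting P = MC and taking the root on the rising branch gives q* = 7.
TR = 242·7 = 1694. TC = 1200 + 518 = 1718. Profit = 1694 − 1718 = -€24.
By producing, the firm covers all variable cost plus €1176 of fixed cost; shutting down would lose the full €1200.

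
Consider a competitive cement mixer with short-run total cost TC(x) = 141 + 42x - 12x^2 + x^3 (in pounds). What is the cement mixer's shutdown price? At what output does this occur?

£6 per unit, at x = 6

Short-run supply begins at min AVC. From VC = 42x - 12x^2 + x^3, AVC = 42 - 12x + x^2.
dAVC/dx = -12 + 2x = 0 gives x = 6. min AVC = 42 - 12·6 + 6^2 = 6.
For P < £6 the firm produces nothing.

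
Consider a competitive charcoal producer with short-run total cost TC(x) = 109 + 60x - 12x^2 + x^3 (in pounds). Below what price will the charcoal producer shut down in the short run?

Short-run supply begins at min AVC. From VC = 60x - 12x^2 + x^3, AVC = 60 - 12x + x^2.
At the minimum of AVC, MC = AVC. MC = 60 - 24x + 3x^2; setting MC = AVC gives 2x^2 - 12x = 0, so x = 6. min AVC = 24.
For P < £24 the firm produces nothing.

£24 per unit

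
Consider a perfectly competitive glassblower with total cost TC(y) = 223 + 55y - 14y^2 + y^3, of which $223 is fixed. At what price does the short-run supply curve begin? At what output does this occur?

The shutdown price is the minimum of AVC. VC = 55y - 14y^2 + y^3, so AVC = 55 - 14y + y^2.
At the minimum of AVC, MC = AVC. MC = 55 - 28y + 3y^2; setting MC = AVC gives 2y^2 - 14y = 0, so y = 7. min AVC = 6.
For P < $6 the firm produces nothing.

$6 per unit, at y = 7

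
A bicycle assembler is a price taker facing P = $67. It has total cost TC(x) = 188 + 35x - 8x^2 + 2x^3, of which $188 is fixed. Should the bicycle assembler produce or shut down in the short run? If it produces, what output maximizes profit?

Produce at x = 4

Strip out fixed cost: VC = 35x - 8x^2 + 2x^3. Then AVC = 35 - 8x + 2x^2 and MC = 35 - 16x + 6x^2.
AVC hits its minimum where MC = AVC, at x = 2, giving min AVC = 35 - 8·2 + 2·2^2 = $27.
P = $67 exceeds min AVC = $27, so the firm stays open.
Set P = MC: 67 = 35 - 16x + 6x^2 → -32 - 16x + 6x^2 = 0. The roots are x = -4/3 and x = 4; the profit-maximizing output is on the rising part of MC, so x* = 4.
Check: AVC at x = 4 is $35 ≤ P, so revenue covers variable cost.
Profit = P·x − TC = 67·4 − 328 = -$60, a loss, but smaller than the $188 fixed cost the firm would lose by shutting down.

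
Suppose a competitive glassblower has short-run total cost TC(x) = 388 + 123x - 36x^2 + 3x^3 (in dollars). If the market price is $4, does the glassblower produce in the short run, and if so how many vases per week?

Strip out fixed cost: VC = 123x - 36x^2 + 3x^3. Then AVC = 123 - 36x + 3x^2 and MC = 123 - 72x + 9x^2.
The AVC parabola has its vertex at x = 36/6 = 6, where AVC = 123 - 36·6 + 3·6^2 = $15.
With P < min AVC ($4 < $15), every unit sold adds to the loss.
Shutting down limits the loss to fixed cost, $388.

Shut down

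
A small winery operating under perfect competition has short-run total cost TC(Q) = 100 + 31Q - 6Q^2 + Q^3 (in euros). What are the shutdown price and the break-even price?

Shutdown price = €22; break-even price = €46

Shutdown price = min AVC. AVC = 31 - 6Q + Q^2, with vertex at Q = 3 and minimum €22.
ATC = 100/Q + 31 - 6Q + Q^2. Setting dATC/dQ = −100/Q^2 − 6 + 2Q = 0 gives Q = 5 (since 2·5^3 − 6·5^2 = 100).
min ATC = 100/5 + 31 − 6·5 + 5^2 = €46. That is the break-even price.
For €22 ≤ P < €46 the firm produces at a loss; below €22 it shuts down.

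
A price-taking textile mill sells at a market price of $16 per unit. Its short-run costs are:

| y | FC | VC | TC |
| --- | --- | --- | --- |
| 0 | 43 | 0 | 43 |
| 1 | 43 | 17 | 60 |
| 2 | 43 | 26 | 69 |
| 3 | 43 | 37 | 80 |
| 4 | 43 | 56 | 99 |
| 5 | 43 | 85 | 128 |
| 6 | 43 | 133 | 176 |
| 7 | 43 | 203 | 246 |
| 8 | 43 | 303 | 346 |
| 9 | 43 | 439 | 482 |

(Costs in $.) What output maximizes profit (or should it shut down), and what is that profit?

y = 3; profit = -$32

Tabulate TR − TC: y=0: -43; y=1: -44; y=2: -37; y=3: -32; y=4: -35; y=5: -48; y=6: -80; y=7: -134; y=8: -218; y=9: -338.
Profit is maximized at y = 3. AVC there is 37/3 = $12.33 ≤ P, so producing beats shutting down (which would give -$43).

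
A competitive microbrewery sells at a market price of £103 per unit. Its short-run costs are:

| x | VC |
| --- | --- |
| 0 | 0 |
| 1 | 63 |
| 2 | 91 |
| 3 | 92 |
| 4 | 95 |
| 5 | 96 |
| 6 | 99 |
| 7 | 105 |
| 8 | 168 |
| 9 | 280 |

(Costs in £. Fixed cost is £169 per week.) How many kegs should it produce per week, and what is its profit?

x = 8; profit = £487

Compute π = P·x − TC at each output: x=0: -169; x=1: -129; x=2: -54; x=3: 48; x=4: 148; x=5: 250; x=6: 350; x=7: 447; x=8: 487; x=9: 478.
Profit is maximized at x = 8. AVC there is 168/8 = £21 ≤ P, so producing beats shutting down (which would give -£169).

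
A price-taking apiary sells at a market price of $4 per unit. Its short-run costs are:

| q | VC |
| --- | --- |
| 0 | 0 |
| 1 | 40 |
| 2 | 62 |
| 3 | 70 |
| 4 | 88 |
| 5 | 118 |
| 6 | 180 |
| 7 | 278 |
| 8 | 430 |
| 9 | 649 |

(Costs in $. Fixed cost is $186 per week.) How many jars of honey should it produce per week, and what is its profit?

Tabulate TR − TC: q=0: -186; q=1: -222; q=2: -240; q=3: -244; q=4: -258; q=5: -284; q=6: -342; q=7: -436; q=8: -584; q=9: -799.
Profit is highest at q = 0. Equivalently, the lowest AVC in the table is 88/4 ≈ $22 at q = 4, and P = $4 falls below it — price never covers variable cost, so the firm shuts down and loses only its fixed cost.

q = 0 (shut down); profit = -$186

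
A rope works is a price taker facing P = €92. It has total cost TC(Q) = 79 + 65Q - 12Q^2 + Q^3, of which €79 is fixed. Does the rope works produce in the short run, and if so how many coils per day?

From TC, MC = TC'(Q) = 65 - 24Q + 3Q^2 and AVC = VC/Q = 65 - 12Q + Q^2.
AVC is minimized where dAVC/dQ = -12 + 2Q = 0, at Q = 6; min AVC = 65 - 12·6 + 6^2 = €29.
P = €92 exceeds min AVC = €29, so the firm stays open.
Solving P = MC: -27 - 24Q + 3Q^2 = 0 ⇒ Q = -1 or 9. On the upward-sloping branch, Q* = 9.
Check: AVC at Q = 9 is €38 ≤ P, so revenue covers variable cost.
Profit = P·Q − TC = 92·9 − 421 = €407.

Produce at Q = 9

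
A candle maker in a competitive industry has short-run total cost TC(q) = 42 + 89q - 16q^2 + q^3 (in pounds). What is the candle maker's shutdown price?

£25 per unit

The firm shuts down when price falls below the minimum of average variable cost. AVC = VC/q = 89 - 16q + q^2.
dAVC/dq = -16 + 2q = 0 gives q = 8. min AVC = 89 - 16·8 + 8^2 = 25.
So the shutdown price is £25.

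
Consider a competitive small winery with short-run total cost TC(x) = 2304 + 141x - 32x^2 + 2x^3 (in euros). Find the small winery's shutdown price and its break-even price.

Shutdown price = €13; break-even price = €237

AVC = 141 - 32x + 2x^2; minimized at x = 8, giving min AVC = €13. That is the shutdown price.
ATC = 2304/x + 141 - 32x + 2x^2. Setting dATC/dx = −2304/x^2 − 32 + 4x = 0 gives x = 12 (since 4·12^3 − 32·12^2 = 2304).
min ATC = 2304/12 + 141 − 32·12 + 2·12^2 = €237. That is the break-even price.
Between these two prices the firm operates at a loss; above €237 it earns a profit.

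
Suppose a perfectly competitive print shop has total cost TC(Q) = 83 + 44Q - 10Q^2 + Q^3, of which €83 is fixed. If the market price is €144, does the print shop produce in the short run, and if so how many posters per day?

Strip out fixed cost: VC = 44Q - 10Q^2 + Q^3. Then AVC = 44 - 10Q + Q^2 and MC = 44 - 20Q + 3Q^2.
The AVC parabola has its vertex at Q = 10/2 = 5, where AVC = 44 - 10·5 + 5^2 = €19.
Because €144 ≥ €19, revenue can cover variable cost; the firm operates.
Solving P = MC: -100 - 20Q + 3Q^2 = 0 ⇒ Q = -10/3 or 10. On the upward-sloping branch, Q* = 10.
Check: AVC at Q = 10 is €44 ≤ P, so revenue covers variable cost.
Profit = P·Q − TC = 144·10 − 523 = €917.

Produce at Q = 10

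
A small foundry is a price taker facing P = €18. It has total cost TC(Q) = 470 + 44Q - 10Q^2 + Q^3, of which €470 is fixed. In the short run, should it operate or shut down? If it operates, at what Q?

From TC, MC = TC'(Q) = 44 - 20Q + 3Q^2 and AVC = VC/Q = 44 - 10Q + Q^2.
AVC hits its minimum where MC = AVC, at Q = 5, giving min AVC = 44 - 10·5 + 5^2 = €19.
With P < min AVC (€18 < €19), every unit sold adds to the loss.
Best response: produce nothing and absorb the €470 fixed cost.

Shut down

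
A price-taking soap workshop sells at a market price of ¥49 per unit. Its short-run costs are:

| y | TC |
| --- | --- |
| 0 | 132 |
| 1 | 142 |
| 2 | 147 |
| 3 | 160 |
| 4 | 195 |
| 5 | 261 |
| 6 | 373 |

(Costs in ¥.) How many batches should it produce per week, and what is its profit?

y = 4; profit = ¥1

Compute π = P·y − TC at each output: y=0: -132; y=1: -93; y=2: -49; y=3: -13; y=4: 1; y=5: -16; y=6: -79.
Profit is maximized at y = 4. AVC there is 63/4 = ¥15.75 ≤ P, so producing beats shutting down (which would give -¥132).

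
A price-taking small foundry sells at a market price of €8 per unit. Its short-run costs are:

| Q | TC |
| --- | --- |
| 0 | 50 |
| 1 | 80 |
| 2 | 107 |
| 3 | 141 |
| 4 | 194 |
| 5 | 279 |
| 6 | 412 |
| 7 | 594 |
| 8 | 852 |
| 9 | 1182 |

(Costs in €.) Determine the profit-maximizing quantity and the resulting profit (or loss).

Tabulate TR − TC: Q=0: -50; Q=1: -72; Q=2: -91; Q=3: -117; Q=4: -162; Q=5: -239; Q=6: -364; Q=7: -538; Q=8: -788; Q=9: -1110.
Profit is highest at Q = 0. Equivalently, the lowest AVC in the table is 57/2 ≈ €28.50 at Q = 2, and P = €8 falls below it — price never covers variable cost, so the firm shuts down and loses only its fixed cost.

Q = 0 (shut down); profit = -€50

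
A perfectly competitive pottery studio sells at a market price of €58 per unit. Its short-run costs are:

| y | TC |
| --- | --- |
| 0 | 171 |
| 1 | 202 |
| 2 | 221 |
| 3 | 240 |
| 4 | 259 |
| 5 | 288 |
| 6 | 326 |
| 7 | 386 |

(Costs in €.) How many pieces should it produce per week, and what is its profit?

y = 6; profit = €22

Compute π = P·y − TC at each output: y=0: -171; y=1: -144; y=2: -105; y=3: -66; y=4: -27; y=5: 2; y=6: 22; y=7: 20.
Profit is maximized at y = 6. AVC there is 155/6 = €25.83 ≤ P, so producing beats shutting down (which would give -€171).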